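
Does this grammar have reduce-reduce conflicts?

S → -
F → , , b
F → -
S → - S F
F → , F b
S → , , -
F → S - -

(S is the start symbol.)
Yes — I6: [F → - .] vs [S → - .]; I14: [F → - .] vs [S → , , - .]

A reduce-reduce conflict occurs when an LR(0) state has two complete items [A → α .] and [B → β .] — both call for a reduction, and with no lookahead the parser cannot choose between them.

Augment with S' → S and build the canonical LR(0) collection (I0 = CLOSURE({[S' → . S]}), then GOTO on every symbol after a dot until no new states appear). It has 18 states:
  I0: { [S → . , , -], [S → . - S F], [S → . -], [S' → . S] }  — shift
  I1: { [S → , . , -] }  — shift
  I2: { [S → - . S F], [S → - .], [S → . , , -], [S → . - S F], [S → . -] }  — shift, reduce
  I3: { [S' → S .] }  — accept
  I4: { [F → . , , b], [F → . , F b], [F → . -], [F → . S - -], [S → - S . F], [S → . , , -], [S → . - S F], [S → . -] }  — shift
  I5: { [F → , . , b], [F → , . F b], [F → . , , b], [F → . , F b], [F → . -], [F → . S - -], [S → , . , -], [S → . , , -], [S → . - S F], [S → . -] }  — shift
  I6: { [F → - .], [S → - . S F], [S → - .], [S → . , , -], [S → . - S F], [S → . -] }  — shift, 2 reduces
  I7: { [S → - S F .] }  — reduce
  I8: { [F → S . - -] }  — shift
  I9: { [F → S - . -] }  — shift
  I10: { [F → S - - .] }  — reduce
  I11: { [F → , , . b], [F → , . , b], [F → , . F b], [F → . , , b], [F → . , F b], [F → . -], [F → . S - -], [S → , , . -], [S → , . , -], [S → . , , -], [S → . - S F], [S → . -] }  — shift
  I12: { [F → , F . b] }  — shift
  I13: { [F → , F b .] }  — reduce
  I14: { [F → - .], [S → , , - .], [S → - . S F], [S → - .], [S → . , , -], [S → . - S F], [S → . -] }  — shift, 3 reduces
  I15: { [F → , , b .] }  — reduce
  I16: { [S → , , . -] }  — shift
  I17: { [S → , , - .] }  — reduce

I6 contains complete items [F → - .], [S → - .] — reduce-reduce conflict.
I14 contains complete items [F → - .], [S → , , - .], [S → - .] — reduce-reduce conflict.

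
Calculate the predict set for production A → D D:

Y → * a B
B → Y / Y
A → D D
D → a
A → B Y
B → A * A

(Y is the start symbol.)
{ 'a' }

PREDICT(A → D D) = (FIRST(RHS) \ {ε}) ∪ (FOLLOW(A) if ε ∈ FIRST(RHS), i.e. RHS ⇒* ε)
FIRST(D) = { 'a' }
FIRST(D D) = { 'a' }
ε ∉ FIRST(D D), so FOLLOW(A) is not added.
PREDICT(A → D D) = { 'a' }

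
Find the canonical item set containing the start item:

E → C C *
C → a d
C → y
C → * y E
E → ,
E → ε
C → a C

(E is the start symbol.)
First, augment the grammar with E' → E
I₀ = CLOSURE({ [E' → . E] }):
  [E' → . E] has the dot before E: add [E → . C C *], [E → . ,], [E → .]
  [E → . C C *] has the dot before C: add [C → . a d], [C → . y], [C → . * y E], [C → . a C]
No further items can be added.

I₀ = { [C → . * y E], [C → . a C], [C → . a d], [C → . y], [E → . ,], [E → . C C *], [E → .], [E' → . E] }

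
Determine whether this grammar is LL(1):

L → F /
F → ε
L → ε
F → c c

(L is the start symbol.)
A grammar is LL(1) if for each non-terminal N with multiple productions, the predict sets of those productions are pairwise disjoint, where PREDICT(N → α) = (FIRST(α) \ {ε}) ∪ (FOLLOW(N) if α ⇒* ε).

Relevant sets:
  FIRST(F) = { 'c', ε }
  FOLLOW(L) = { $ }
  FOLLOW(F) = { '/' }

For L:
  PREDICT(L → F '/') = { '/', 'c' }
  PREDICT(L → ε) = { $ }
For F:
  PREDICT(F → ε) = { '/' }
  PREDICT(F → c c) = { 'c' }

All predict sets are disjoint. The grammar IS LL(1).

Answer: Yes, the grammar is LL(1).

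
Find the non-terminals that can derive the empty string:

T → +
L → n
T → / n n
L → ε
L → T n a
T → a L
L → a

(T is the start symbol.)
A non-terminal is nullable if it can derive ε (the empty string): either it has an ε-production, or it has a production whose right-hand side consists entirely of nullable non-terminals.

ε-productions: L → ε
So L is immediately nullable.
No further non-terminal can be added: every production for the remaining non-terminals contains a terminal or a non-nullable non-terminal.
Nullable = { 'L' }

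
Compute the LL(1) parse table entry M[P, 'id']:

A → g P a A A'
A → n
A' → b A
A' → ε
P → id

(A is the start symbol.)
To find M[P, 'id'], we find productions for P where 'id' is in the predict set (PREDICT(N → α) = (FIRST(α) \ {ε}) ∪ (FOLLOW(N) if α ⇒* ε)).

P → id: PREDICT = { 'id' }
  'id' is in predict set, so this production goes in M[P, 'id']

M[P, 'id'] = P → id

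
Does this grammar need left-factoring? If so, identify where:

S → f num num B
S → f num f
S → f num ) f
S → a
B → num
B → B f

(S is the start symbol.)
Yes, S has productions with common prefix 'f num'

Left-factoring is needed when two productions for the same non-terminal
share a common prefix on the right-hand side.

Productions for S:
  S → f num num B
  S → f num f
  S → f num ) f
  S → a
Productions for B:
  B → num
  B → B f

Found common prefix 'f num' in productions for S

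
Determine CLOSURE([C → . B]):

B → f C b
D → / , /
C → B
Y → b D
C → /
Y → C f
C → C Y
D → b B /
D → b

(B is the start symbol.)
Start with: [C → . B]
  [C → . B] has the dot before B: add [B → . f C b]
No further items can be added.

CLOSURE = { [B → . f C b], [C → . B] }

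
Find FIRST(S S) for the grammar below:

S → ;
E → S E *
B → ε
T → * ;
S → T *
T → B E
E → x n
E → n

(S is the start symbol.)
{ '*', ';', 'n', 'x' }

FIRST sets of the non-terminals involved (from the grammar, by fixed-point iteration):
  FIRST(S) = { '*', ';', 'n', 'x' }

To compute FIRST(S S), process the symbols left to right:
Symbol S is a non-terminal. Add FIRST(S) \ {ε} = { '*', ';', 'n', 'x' }
S is not nullable (ε ∉ FIRST(S)), so stop here.
FIRST(S S) = { '*', ';', 'n', 'x' }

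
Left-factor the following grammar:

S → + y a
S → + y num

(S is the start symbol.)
S → + y S'
S' → a
S' → num

Left-factoring transforms A → αβ₁ | αβ₂ into A → αA' and A' → β₁ | β₂
(α is the longest common prefix among the alternatives). Repeat until
no nonterminal has two alternatives with a common prefix.

Round 1: S has alternatives sharing prefix '+ y'. Introduce S': S → + y S'
  Add: S' → a
  Add: S' → num

No remaining common prefixes — done.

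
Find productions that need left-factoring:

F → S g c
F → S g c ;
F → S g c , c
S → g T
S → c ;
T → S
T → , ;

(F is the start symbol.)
Left-factoring is needed when two productions for the same non-terminal
share a common prefix on the right-hand side.

Productions for F:
  F → S g c
  F → S g c ;
  F → S g c , c
Productions for S:
  S → g T
  S → c ;
Productions for T:
  T → S
  T → , ;

Found common prefix 'S g c' in productions for F

Answer: Yes, F has productions with common prefix 'S g c'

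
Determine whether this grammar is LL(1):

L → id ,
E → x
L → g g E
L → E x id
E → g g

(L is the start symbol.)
No. Predict set conflict for L: { 'g' }

A grammar is LL(1) if for each non-terminal N with multiple productions, the predict sets of those productions are pairwise disjoint, where PREDICT(N → α) = (FIRST(α) \ {ε}) ∪ (FOLLOW(N) if α ⇒* ε).

Relevant sets:
  FIRST(E) = { 'g', 'x' }

For L:
  PREDICT(L → id ',') = { 'id' }
  PREDICT(L → g g E) = { 'g' }
  PREDICT(L → E x id) = { 'g', 'x' }
For E:
  PREDICT(E → x) = { 'x' }
  PREDICT(E → g g) = { 'g' }

Conflict found: Predict set conflict for L: { 'g' }
The grammar is NOT LL(1).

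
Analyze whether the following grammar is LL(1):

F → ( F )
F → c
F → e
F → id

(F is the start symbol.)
Yes, the grammar is LL(1).

A grammar is LL(1) if for each non-terminal N with multiple productions, the predict sets of those productions are pairwise disjoint, where PREDICT(N → α) = (FIRST(α) \ {ε}) ∪ (FOLLOW(N) if α ⇒* ε).

For F:
  PREDICT(F → '(' F ')') = { '(' }
  PREDICT(F → c) = { 'c' }
  PREDICT(F → e) = { 'e' }
  PREDICT(F → id) = { 'id' }

All predict sets are disjoint. The grammar IS LL(1).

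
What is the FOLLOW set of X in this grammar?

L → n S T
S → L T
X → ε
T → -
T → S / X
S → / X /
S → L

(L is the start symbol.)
{ $, '-', '/', 'n' }

In T → S / X: X is at the end, add FOLLOW(T)
In S → / X /: X is followed by '/', add FIRST('/') \ {ε} = { '/' }

The FOLLOW sets referred to above (computed the same way, to a fixed point):
  FOLLOW(T) = { $, '-', '/', 'n' }

Taking the union: FOLLOW(X) = { $, '-', '/', 'n' }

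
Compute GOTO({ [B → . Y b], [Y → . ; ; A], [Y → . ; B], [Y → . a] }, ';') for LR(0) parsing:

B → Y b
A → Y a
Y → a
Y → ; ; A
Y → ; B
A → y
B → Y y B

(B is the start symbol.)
GOTO(I, ';') = CLOSURE({ [A → αX.β] : [A → α.Xβ] ∈ I, X = ';' })

Items with dot before ';', with the dot advanced:
  [Y → . ; ; A] → [Y → ; . ; A]
  [Y → . ; B] → [Y → ; . B]
Closure of the advanced items:
  [Y → ; . B] has the dot before B: add [B → . Y b], [B → . Y y B]
  [B → . Y b] has the dot before Y: add [Y → . a], [Y → . ; ; A], [Y → . ; B]

GOTO = { [B → . Y b], [B → . Y y B], [Y → . ; ; A], [Y → . ; B], [Y → . a], [Y → ; . ; A], [Y → ; . B] }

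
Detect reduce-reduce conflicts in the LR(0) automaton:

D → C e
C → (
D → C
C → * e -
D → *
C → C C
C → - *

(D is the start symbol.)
No reduce-reduce conflicts

A reduce-reduce conflict occurs when an LR(0) state has two complete items [A → α .] and [B → β .] — both call for a reduction, and with no lookahead the parser cannot choose between them.

Augment with D' → D and build the canonical LR(0) collection (I0 = CLOSURE({[D' → . D]}), then GOTO on every symbol after a dot until no new states appear). It has 12 states:
  I0: { [C → . (], [C → . * e -], [C → . - *], [C → . C C], [D → . *], [D → . C e], [D → . C], [D' → . D] }  — shift
  I1: { [C → ( .] }  — reduce
  I2: { [C → * . e -], [D → * .] }  — shift, reduce
  I3: { [C → - . *] }  — shift
  I4: { [C → . (], [C → . * e -], [C → . - *], [C → . C C], [C → C . C], [D → C . e], [D → C .] }  — shift, reduce
  I5: { [D' → D .] }  — accept
  I6: { [C → * . e -] }  — shift
  I7: { [C → . (], [C → . * e -], [C → . - *], [C → . C C], [C → C . C], [C → C C .] }  — shift, reduce
  I8: { [D → C e .] }  — reduce
  I9: { [C → * e . -] }  — shift
  I10: { [C → * e - .] }  — reduce
  I11: { [C → - * .] }  — reduce

No state contains more than one complete item.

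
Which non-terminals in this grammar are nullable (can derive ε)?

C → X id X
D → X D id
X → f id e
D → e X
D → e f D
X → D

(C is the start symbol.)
None

There are no ε-productions, so no non-terminal can derive ε.
No non-terminals are nullable.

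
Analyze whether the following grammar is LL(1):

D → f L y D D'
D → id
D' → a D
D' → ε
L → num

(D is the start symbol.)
A grammar is LL(1) if for each non-terminal N with multiple productions, the predict sets of those productions are pairwise disjoint, where PREDICT(N → α) = (FIRST(α) \ {ε}) ∪ (FOLLOW(N) if α ⇒* ε).

Relevant sets:
  FOLLOW(D') = { $, 'a' }

For D:
  PREDICT(D → f L y D D') = { 'f' }
  PREDICT(D → id) = { 'id' }
For D':
  PREDICT(D' → a D) = { 'a' }
  PREDICT(D' → ε) = { $, 'a' }
L has a single production, so nothing to check there.

Conflict found: Predict set conflict for D': { 'a' }
The grammar is NOT LL(1).

Answer: No. Predict set conflict for D': { 'a' }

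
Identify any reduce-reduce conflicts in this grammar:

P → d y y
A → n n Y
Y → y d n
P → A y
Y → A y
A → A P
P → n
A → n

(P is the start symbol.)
Augment with P' → P and build the canonical LR(0) collection (I0 = CLOSURE({[P' → . P]}), then GOTO on every symbol after a dot until no new states appear). It has 17 states:
  I0: { [A → . A P], [A → . n n Y], [A → . n], [P → . A y], [P → . d y y], [P → . n], [P' → . P] }  — shift
  I1: { [A → . A P], [A → . n n Y], [A → . n], [A → A . P], [P → . A y], [P → . d y y], [P → . n], [P → A . y] }  — shift
  I2: { [P' → P .] }  — accept
  I3: { [P → d . y y] }  — shift
  I4: { [A → n . n Y], [A → n .], [P → n .] }  — shift, 2 reduces
  I5: { [A → . A P], [A → . n n Y], [A → . n], [A → n n . Y], [Y → . A y], [Y → . y d n] }  — shift
  I6: { [A → . A P], [A → . n n Y], [A → . n], [A → A . P], [P → . A y], [P → . d y y], [P → . n], [Y → A . y] }  — shift
  I7: { [A → n n Y .] }  — reduce
  I8: { [A → n . n Y], [A → n .] }  — shift, reduce
  I9: { [Y → y . d n] }  — shift
  I10: { [Y → y d . n] }  — shift
  I11: { [Y → y d n .] }  — reduce
  I12: { [A → A P .] }  — reduce
  I13: { [Y → A y .] }  — reduce
  I14: { [P → d y . y] }  — shift
  I15: { [P → d y y .] }  — reduce
  I16: { [P → A y .] }  — reduce

I4 contains complete items [A → n .], [P → n .] — reduce-reduce conflict.

Answer: Yes — I4: [A → n .] vs [P → n .]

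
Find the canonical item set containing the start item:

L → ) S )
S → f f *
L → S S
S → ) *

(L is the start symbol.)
{ [L → . ) S )], [L → . S S], [L' → . L], [S → . ) *], [S → . f f *] }

First, augment the grammar with L' → L
I₀ = CLOSURE({ [L' → . L] }):
  [L' → . L] has the dot before L: add [L → . ) S )], [L → . S S]
  [L → . S S] has the dot before S: add [S → . f f *], [S → . ) *]
No further items can be added.

I₀ = { [L → . ) S )], [L → . S S], [L' → . L], [S → . ) *], [S → . f f *] }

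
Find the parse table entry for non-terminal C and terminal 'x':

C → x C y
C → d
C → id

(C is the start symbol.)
C → x C y

To find M[C, 'x'], we find productions for C where 'x' is in the predict set (PREDICT(N → α) = (FIRST(α) \ {ε}) ∪ (FOLLOW(N) if α ⇒* ε)).

C → x C y: PREDICT = { 'x' }
  'x' is in predict set, so this production goes in M[C, 'x']
C → d: PREDICT = { 'd' }
C → id: PREDICT = { 'id' }

M[C, 'x'] = C → x C y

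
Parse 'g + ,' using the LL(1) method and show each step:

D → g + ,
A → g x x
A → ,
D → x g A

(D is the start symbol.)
LL(1) parsing maintains a stack (initially the start symbol over $) and the input. At each step: if the stack top is a terminal, match it against the current input token; if it is a non-terminal N, replace it with the RHS of M[N, lookahead] (the unique production whose predict set contains the lookahead).

Stack is shown with the top on the left.

Stack    Input    Action
------------------------
D $      g + , $  output D → g + ,
g + , $  g + , $  match 'g'
+ , $    + , $    match '+'
, $      , $      match ','
$        $        accept

The string is accepted.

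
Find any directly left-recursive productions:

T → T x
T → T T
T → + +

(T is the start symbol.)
Yes, T is left-recursive

Direct left recursion occurs when N → N α for some non-terminal N (the right-hand side begins with the left-hand side itself).

T → T x: LEFT RECURSIVE (starts with T)
T → T T: LEFT RECURSIVE (starts with T)
T → + +: starts with '+'

The grammar has direct left recursion on: T.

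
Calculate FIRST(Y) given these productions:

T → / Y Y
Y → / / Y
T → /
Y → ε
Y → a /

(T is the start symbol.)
From Y → / / Y:
  - '/' is a terminal: add '/' and stop
From Y → ε:
  - ε-production, so ε ∈ FIRST(Y)
From Y → a /:
  - a is a terminal: add 'a' and stop

Collecting: FIRST(Y) = { '/', 'a', ε }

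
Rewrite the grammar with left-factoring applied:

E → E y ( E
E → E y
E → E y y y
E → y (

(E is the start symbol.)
Left-factoring transforms A → αβ₁ | αβ₂ into A → αA' and A' → β₁ | β₂
(α is the longest common prefix among the alternatives). Repeat until
no nonterminal has two alternatives with a common prefix.

Round 1: E has alternatives sharing prefix 'E y'. Introduce E': E → E y E'
  Add: E' → ( E
  Add: E' → ε
  Add: E' → y y

No remaining common prefixes — done.

Resulting grammar:
E → E y E'
E' → ( E
E' → ε
E' → y y
E → y (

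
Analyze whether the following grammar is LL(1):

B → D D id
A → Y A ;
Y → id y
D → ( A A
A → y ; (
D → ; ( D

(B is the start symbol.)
A grammar is LL(1) if for each non-terminal N with multiple productions, the predict sets of those productions are pairwise disjoint, where PREDICT(N → α) = (FIRST(α) \ {ε}) ∪ (FOLLOW(N) if α ⇒* ε).

Relevant sets:
  FIRST(Y) = { 'id' }

For A:
  PREDICT(A → Y A ';') = { 'id' }
  PREDICT(A → y ';' '(') = { 'y' }
For D:
  PREDICT(D → '(' A A) = { '(' }
  PREDICT(D → ';' '(' D) = { ';' }
B, Y have a single production, so nothing to check there.

All predict sets are disjoint. The grammar IS LL(1).

Answer: Yes, the grammar is LL(1).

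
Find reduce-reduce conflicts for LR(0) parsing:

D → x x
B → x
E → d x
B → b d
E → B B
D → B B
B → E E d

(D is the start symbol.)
Yes — I15: [D → B B .] vs [E → B B .]

A reduce-reduce conflict occurs when an LR(0) state has two complete items [A → α .] and [B → β .] — both call for a reduction, and with no lookahead the parser cannot choose between them.

Augment with D' → D and build the canonical LR(0) collection (I0 = CLOSURE({[D' → . D]}), then GOTO on every symbol after a dot until no new states appear). It has 16 states:
  I0: { [B → . E E d], [B → . b d], [B → . x], [D → . B B], [D → . x x], [D' → . D], [E → . B B], [E → . d x] }  — shift
  I1: { [B → . E E d], [B → . b d], [B → . x], [D → B . B], [E → . B B], [E → . d x], [E → B . B] }  — shift
  I2: { [D' → D .] }  — accept
  I3: { [B → . E E d], [B → . b d], [B → . x], [B → E . E d], [E → . B B], [E → . d x] }  — shift
  I4: { [B → b . d] }  — shift
  I5: { [E → d . x] }  — shift
  I6: { [B → x .], [D → x . x] }  — shift, reduce
  I7: { [D → x x .] }  — reduce
  I8: { [E → d x .] }  — reduce
  I9: { [B → b d .] }  — reduce
  I10: { [B → . E E d], [B → . b d], [B → . x], [E → . B B], [E → . d x], [E → B . B] }  — shift
  I11: { [B → . E E d], [B → . b d], [B → . x], [B → E . E d], [B → E E . d], [E → . B B], [E → . d x] }  — shift
  I12: { [B → x .] }  — reduce
  I13: { [B → E E d .], [E → d . x] }  — shift, reduce
  I14: { [B → . E E d], [B → . b d], [B → . x], [E → . B B], [E → . d x], [E → B . B], [E → B B .] }  — shift, reduce
  I15: { [B → . E E d], [B → . b d], [B → . x], [D → B B .], [E → . B B], [E → . d x], [E → B . B], [E → B B .] }  — shift, 2 reduces

I15 contains complete items [D → B B .], [E → B B .] — reduce-reduce conflict.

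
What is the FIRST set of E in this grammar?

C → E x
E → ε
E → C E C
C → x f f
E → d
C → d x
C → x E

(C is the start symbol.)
{ 'd', 'x', ε }

To compute FIRST(E), examine every production with E on the left-hand side, reading each right-hand side left to right until a non-nullable symbol is reached.

FIRST sets of the other non-terminals involved (by the same procedure, iterated to a fixed point):
  FIRST(C) = { 'd', 'x' }

From E → ε:
  - ε-production, so ε ∈ FIRST(E)
From E → C E C:
  - C is a non-terminal: add FIRST(C) \ {ε} = { 'd', 'x' }
    C is not nullable, so stop
From E → d:
  - d is a terminal: add 'd' and stop

Collecting: FIRST(E) = { 'd', 'x', ε }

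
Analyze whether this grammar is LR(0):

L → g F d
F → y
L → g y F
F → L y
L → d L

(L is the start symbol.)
No. Shift-reduce conflict between [F → y .] and [F → . y]

Augment with L' → L and build the canonical LR(0) collection (I0 = CLOSURE({[L' → . L]}), then GOTO on every symbol after a dot until no new states appear). It has 12 states:
  I0: { [L → . d L], [L → . g F d], [L → . g y F], [L' → . L] }  — shift
  I1: { [L' → L .] }  — accept
  I2: { [L → . d L], [L → . g F d], [L → . g y F], [L → d . L] }  — shift
  I3: { [F → . L y], [F → . y], [L → . d L], [L → . g F d], [L → . g y F], [L → g . F d], [L → g . y F] }  — shift
  I4: { [L → g F . d] }  — shift
  I5: { [F → L . y] }  — shift
  I6: { [F → . L y], [F → . y], [F → y .], [L → . d L], [L → . g F d], [L → . g y F], [L → g y . F] }  — shift, reduce
  I7: { [L → g y F .] }  — reduce
  I8: { [F → y .] }  — reduce
  I9: { [F → L y .] }  — reduce
  I10: { [L → g F d .] }  — reduce
  I11: { [L → d L .] }  — reduce

Conflict in state I6:
  Shift-reduce conflict between [F → y .] and [F → . y]
So the grammar is NOT LR(0).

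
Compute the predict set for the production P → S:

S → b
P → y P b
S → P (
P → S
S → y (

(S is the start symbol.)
{ 'b', 'y' }

PREDICT(P → S) = (FIRST(RHS) \ {ε}) ∪ (FOLLOW(P) if ε ∈ FIRST(RHS), i.e. RHS ⇒* ε)
FIRST(S) = { 'b', 'y' }
FIRST(S) = { 'b', 'y' }
ε ∉ FIRST(S), so FOLLOW(P) is not added.
PREDICT(P → S) = { 'b', 'y' }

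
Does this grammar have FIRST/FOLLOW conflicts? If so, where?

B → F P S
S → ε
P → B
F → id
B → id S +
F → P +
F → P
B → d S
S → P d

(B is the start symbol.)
Yes. S → P d with FOLLOW(S) on { 'd', 'id' }

A FIRST/FOLLOW conflict occurs when a non-terminal N has a nullable alternative N → β (β ⇒* ε) and another alternative N → α with FIRST(α) ∩ FOLLOW(N) ≠ ∅: on such a lookahead the parser cannot decide between expanding α and letting N vanish via β.

Nullable non-terminals: S.
FIRST sets used below: FIRST(P) = { 'd', 'id' }

S: nullable alternative(s) S → ε; FOLLOW(S) = { $, '+', 'd', 'id' }
  S → ε: FIRST \ {ε} = { } — this is the only nullable alternative, skip
  S → P d: FIRST \ {ε} = { 'd', 'id' } — overlaps FOLLOW(S) on { 'd', 'id' }: CONFLICT

B, F, P have no nullable alternative, so no FIRST/FOLLOW check is needed there.

So the grammar has 1 FIRST/FOLLOW conflict (marked CONFLICT above).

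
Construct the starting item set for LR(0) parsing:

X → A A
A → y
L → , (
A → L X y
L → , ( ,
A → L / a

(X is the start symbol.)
{ [A → . L / a], [A → . L X y], [A → . y], [L → . , ( ,], [L → . , (], [X → . A A], [X' → . X] }

First, augment the grammar with X' → X
I₀ = CLOSURE({ [X' → . X] }):
  [X' → . X] has the dot before X: add [X → . A A]
  [X → . A A] has the dot before A: add [A → . y], [A → . L X y], [A → . L / a]
  [A → . L X y] has the dot before L: add [L → . , (], [L → . , ( ,]
No further items can be added.

I₀ = { [A → . L / a], [A → . L X y], [A → . y], [L → . , ( ,], [L → . , (], [X → . A A], [X' → . X] }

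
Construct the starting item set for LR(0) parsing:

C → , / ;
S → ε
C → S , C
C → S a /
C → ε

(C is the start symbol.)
{ [C → . , / ;], [C → . S , C], [C → . S a /], [C → .], [C' → . C], [S → .] }

First, augment the grammar with C' → C
I₀ = CLOSURE({ [C' → . C] }):
  [C' → . C] has the dot before C: add [C → . , / ;], [C → . S , C], [C → . S a /], [C → .]
  [C → . S , C] has the dot before S: add [S → .]
No further items can be added.

I₀ = { [C → . , / ;], [C → . S , C], [C → . S a /], [C → .], [C' → . C], [S → .] }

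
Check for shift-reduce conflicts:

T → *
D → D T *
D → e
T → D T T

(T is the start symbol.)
No shift-reduce conflicts

Augment with T' → T and build the canonical LR(0) collection (I0 = CLOSURE({[T' → . T]}), then GOTO on every symbol after a dot until no new states appear). It has 8 states:
  I0: { [D → . D T *], [D → . e], [T → . *], [T → . D T T], [T' → . T] }  — shift
  I1: { [T → * .] }  — reduce
  I2: { [D → . D T *], [D → . e], [D → D . T *], [T → . *], [T → . D T T], [T → D . T T] }  — shift
  I3: { [T' → T .] }  — accept
  I4: { [D → e .] }  — reduce
  I5: { [D → . D T *], [D → . e], [D → D T . *], [T → . *], [T → . D T T], [T → D T . T] }  — shift
  I6: { [D → D T * .], [T → * .] }  — 2 reduces
  I7: { [T → D T T .] }  — reduce

No state contains both a complete item and a shift item.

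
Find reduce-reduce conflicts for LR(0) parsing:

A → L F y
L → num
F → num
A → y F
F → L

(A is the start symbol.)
A reduce-reduce conflict occurs when an LR(0) state has two complete items [A → α .] and [B → β .] — both call for a reduction, and with no lookahead the parser cannot choose between them.

Augment with A' → A and build the canonical LR(0) collection (I0 = CLOSURE({[A' → . A]}), then GOTO on every symbol after a dot until no new states appear). It has 10 states:
  I0: { [A → . L F y], [A → . y F], [A' → . A], [L → . num] }  — shift
  I1: { [A' → A .] }  — accept
  I2: { [A → L . F y], [F → . L], [F → . num], [L → . num] }  — shift
  I3: { [L → num .] }  — reduce
  I4: { [A → y . F], [F → . L], [F → . num], [L → . num] }  — shift
  I5: { [A → y F .] }  — reduce
  I6: { [F → L .] }  — reduce
  I7: { [F → num .], [L → num .] }  — 2 reduces
  I8: { [A → L F . y] }  — shift
  I9: { [A → L F y .] }  — reduce

I7 contains complete items [F → num .], [L → num .] — reduce-reduce conflict.

Answer: Yes — I7: [F → num .] vs [L → num .]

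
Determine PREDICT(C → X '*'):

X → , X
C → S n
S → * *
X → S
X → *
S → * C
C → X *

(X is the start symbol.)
{ '*', ',' }

PREDICT(C → X '*') = (FIRST(RHS) \ {ε}) ∪ (FOLLOW(C) if ε ∈ FIRST(RHS), i.e. RHS ⇒* ε)
FIRST(X) = { '*', ',' }
FIRST(X '*') = { '*', ',' }
ε ∉ FIRST(X '*'), so FOLLOW(C) is not added.
PREDICT(C → X '*') = { '*', ',' }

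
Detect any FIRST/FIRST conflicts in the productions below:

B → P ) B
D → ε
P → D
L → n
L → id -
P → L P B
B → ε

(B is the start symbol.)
No FIRST/FIRST conflicts.

A FIRST/FIRST conflict occurs when two productions N → α and N → β for the same non-terminal have FIRST(α) ∩ FIRST(β) ≠ ∅ (with ε ∈ FIRST of a nullable right-hand side, so two nullable alternatives also conflict).

FIRST sets of the non-terminals at (or reachable through a nullable prefix from) the front of some alternative:
  FIRST(P) = { 'id', 'n', ε }
  FIRST(D) = { ε }
  FIRST(L) = { 'id', 'n' }

Productions for B:
  B → P ) B: FIRST = { ')', 'id', 'n' }
  B → ε: FIRST = { ε }
Productions for P:
  P → D: FIRST = { ε }
  P → L P B: FIRST = { 'id', 'n' }
Productions for L:
  L → n: FIRST = { 'n' }
  L → id -: FIRST = { 'id' }
D has only one production, so no FIRST/FIRST conflict is possible there.

All alternatives of each non-terminal have pairwise disjoint FIRST sets.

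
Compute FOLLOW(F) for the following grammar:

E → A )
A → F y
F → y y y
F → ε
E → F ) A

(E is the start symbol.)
{ ')', 'y' }

To compute FOLLOW(F), find every occurrence of F on a right-hand side N → α F β: add FIRST(β) \ {ε}, and if β is empty or nullable also add FOLLOW(N). Iterate to a fixed point.

In A → F y: F is followed by y, add FIRST(y) \ {ε} = { 'y' }
In E → F ) A: F is followed by ')' A, add FIRST(')' A) \ {ε} = { ')' }

Taking the union: FOLLOW(F) = { ')', 'y' }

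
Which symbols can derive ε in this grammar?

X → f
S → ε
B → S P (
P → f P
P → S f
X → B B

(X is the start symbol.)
{ 'S' }

A non-terminal is nullable if it can derive ε (the empty string): either it has an ε-production, or it has a production whose right-hand side consists entirely of nullable non-terminals.

ε-productions: S → ε
So S is immediately nullable.
No further non-terminal can be added: every production for the remaining non-terminals contains a terminal or a non-nullable non-terminal.
Nullable = { 'S' }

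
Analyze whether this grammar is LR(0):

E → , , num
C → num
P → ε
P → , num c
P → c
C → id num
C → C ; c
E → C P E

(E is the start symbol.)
Augment with E' → E and build the canonical LR(0) collection (I0 = CLOSURE({[E' → . E]}), then GOTO on every symbol after a dot until no new states appear). It has 17 states:
  I0: { [C → . C ; c], [C → . id num], [C → . num], [E → . , , num], [E → . C P E], [E' → . E] }  — shift
  I1: { [E → , . , num] }  — shift
  I2: { [C → C . ; c], [E → C . P E], [P → . , num c], [P → . c], [P → .] }  — shift, reduce
  I3: { [E' → E .] }  — accept
  I4: { [C → id . num] }  — shift
  I5: { [C → num .] }  — reduce
  I6: { [C → id num .] }  — reduce
  I7: { [P → , . num c] }  — shift
  I8: { [C → C ; . c] }  — shift
  I9: { [C → . C ; c], [C → . id num], [C → . num], [E → . , , num], [E → . C P E], [E → C P . E] }  — shift
  I10: { [P → c .] }  — reduce
  I11: { [E → C P E .] }  — reduce
  I12: { [C → C ; c .] }  — reduce
  I13: { [P → , num . c] }  — shift
  I14: { [P → , num c .] }  — reduce
  I15: { [E → , , . num] }  — shift
  I16: { [E → , , num .] }  — reduce

Conflict in state I2:
  Shift-reduce conflict between [P → .] and [C → C . ; c]
So the grammar is NOT LR(0).

Answer: No. Shift-reduce conflict between [P → .] and [C → C . ; c]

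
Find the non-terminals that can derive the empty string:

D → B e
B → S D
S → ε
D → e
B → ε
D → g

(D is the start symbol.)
{ 'B', 'S' }

ε-productions: S → ε, B → ε
So S, B are immediately nullable.
No further non-terminal can be added: every production for the remaining non-terminals contains a terminal or a non-nullable non-terminal.
Nullable = { 'B', 'S' }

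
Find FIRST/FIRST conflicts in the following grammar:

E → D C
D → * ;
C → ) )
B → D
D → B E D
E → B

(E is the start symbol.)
Yes. E → D C / E → B on { '*' }; D → '*' ';' / D → B E D on { '*' }

A FIRST/FIRST conflict occurs when two productions N → α and N → β for the same non-terminal have FIRST(α) ∩ FIRST(β) ≠ ∅ (with ε ∈ FIRST of a nullable right-hand side, so two nullable alternatives also conflict).

FIRST sets of the non-terminals at (or reachable through a nullable prefix from) the front of some alternative:
  FIRST(D) = { '*' }
  FIRST(B) = { '*' }

Productions for E:
  E → D C: FIRST = { '*' }
  E → B: FIRST = { '*' }
Productions for D:
  D → * ;: FIRST = { '*' }
  D → B E D: FIRST = { '*' }
C, B have only one production, so no FIRST/FIRST conflict is possible there.

Conflict for E: E → D C and E → B
  Overlap: { '*' }
Conflict for D: D → * ; and D → B E D
  Overlap: { '*' }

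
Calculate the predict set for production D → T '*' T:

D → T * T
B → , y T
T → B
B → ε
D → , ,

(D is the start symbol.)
{ '*', ',' }

PREDICT(D → T '*' T) = (FIRST(RHS) \ {ε}) ∪ (FOLLOW(D) if ε ∈ FIRST(RHS), i.e. RHS ⇒* ε)
FIRST(T) = { ',', ε }
FIRST(T '*' T) = { '*', ',' }
ε ∉ FIRST(T '*' T), so FOLLOW(D) is not added.
PREDICT(D → T '*' T) = { '*', ',' }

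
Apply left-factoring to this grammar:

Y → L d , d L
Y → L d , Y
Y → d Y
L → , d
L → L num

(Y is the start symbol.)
Left-factoring transforms A → αβ₁ | αβ₂ into A → αA' and A' → β₁ | β₂
(α is the longest common prefix among the alternatives). Repeat until
no nonterminal has two alternatives with a common prefix.

Round 1: Y has alternatives sharing prefix 'L d ,'. Introduce Y': Y → L d , Y'
  Add: Y' → d L
  Add: Y' → Y

No remaining common prefixes — done.

Resulting grammar:
Y → L d , Y'
Y' → d L
Y' → Y
Y → d Y
L → , d
L → L num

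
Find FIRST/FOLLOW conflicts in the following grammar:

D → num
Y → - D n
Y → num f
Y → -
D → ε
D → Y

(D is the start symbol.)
A FIRST/FOLLOW conflict occurs when a non-terminal N has a nullable alternative N → β (β ⇒* ε) and another alternative N → α with FIRST(α) ∩ FOLLOW(N) ≠ ∅: on such a lookahead the parser cannot decide between expanding α and letting N vanish via β.

Nullable non-terminals: D.
FIRST sets used below: FIRST(Y) = { '-', 'num' }

D: nullable alternative(s) D → ε; FOLLOW(D) = { $, 'n' }
  D → num: FIRST \ {ε} = { 'num' } — disjoint from FOLLOW(D)
  D → ε: FIRST \ {ε} = { } — this is the only nullable alternative, skip
  D → Y: FIRST \ {ε} = { '-', 'num' } — disjoint from FOLLOW(D)

Y has no nullable alternative, so no FIRST/FOLLOW check is needed there.

No FIRST/FOLLOW conflicts found.

Answer: No FIRST/FOLLOW conflicts.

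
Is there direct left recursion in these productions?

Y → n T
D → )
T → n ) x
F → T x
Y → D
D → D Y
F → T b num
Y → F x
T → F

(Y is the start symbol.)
Direct left recursion occurs when N → N α for some non-terminal N (the right-hand side begins with the left-hand side itself).

Y → n T: starts with n
D → ): starts with ')'
T → n ) x: starts with n
F → T x: starts with T
Y → D: starts with D
D → D Y: LEFT RECURSIVE (starts with D)
F → T b num: starts with T
Y → F x: starts with F
T → F: starts with F

The grammar has direct left recursion on: D.

Answer: Yes, D is left-recursive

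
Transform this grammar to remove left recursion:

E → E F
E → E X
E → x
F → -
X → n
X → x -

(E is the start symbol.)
E → x E'
E' → F E'
E' → X E'
E' → ε
F → -
X → n
X → x -

E is directly left-recursive. The standard transformation for
  A → A α₁ | ... | A α_m | β₁ | ... | β_n
is
  A  → β₁ A' | ... | β_n A'
  A' → α₁ A' | ... | α_m A' | ε

E → x becomes E → x E'
E → E F becomes E' → F E'
E → E X becomes E' → X E'
Add E' → ε

Productions for other non-terminals are unchanged:
  F → -
  X → n
  X → x -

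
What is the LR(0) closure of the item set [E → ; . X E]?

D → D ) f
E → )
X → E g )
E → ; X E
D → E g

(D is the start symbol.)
{ [E → . )], [E → . ; X E], [E → ; . X E], [X → . E g )] }

To compute CLOSURE, for each item [A → α.Bβ] where B is a non-terminal, add [B → .γ] for all productions B → γ; repeat for the newly added items until nothing changes.

Start with: [E → ; . X E]
  [E → ; . X E] has the dot before X: add [X → . E g )]
  [X → . E g )] has the dot before E: add [E → . )], [E → . ; X E]
No further items can be added.

CLOSURE = { [E → . )], [E → . ; X E], [E → ; . X E], [X → . E g )] }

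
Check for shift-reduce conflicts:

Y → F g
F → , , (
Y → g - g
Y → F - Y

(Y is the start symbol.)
A shift-reduce conflict occurs when an LR(0) state has both:
  - a complete (reduce) item [A → α .] (dot at the end), and
  - a shift item [B → β . c γ] (dot before a terminal).

Augment with Y' → Y and build the canonical LR(0) collection (I0 = CLOSURE({[Y' → . Y]}), then GOTO on every symbol after a dot until no new states appear). It has 12 states:
  I0: { [F → . , , (], [Y → . F - Y], [Y → . F g], [Y → . g - g], [Y' → . Y] }  — shift
  I1: { [F → , . , (] }  — shift
  I2: { [Y → F . - Y], [Y → F . g] }  — shift
  I3: { [Y' → Y .] }  — accept
  I4: { [Y → g . - g] }  — shift
  I5: { [Y → g - . g] }  — shift
  I6: { [Y → g - g .] }  — reduce
  I7: { [F → . , , (], [Y → . F - Y], [Y → . F g], [Y → . g - g], [Y → F - . Y] }  — shift
  I8: { [Y → F g .] }  — reduce
  I9: { [Y → F - Y .] }  — reduce
  I10: { [F → , , . (] }  — shift
  I11: { [F → , , ( .] }  — reduce

No state contains both a complete item and a shift item.

Answer: No shift-reduce conflicts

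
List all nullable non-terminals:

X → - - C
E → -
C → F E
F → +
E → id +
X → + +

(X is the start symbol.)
None

A non-terminal is nullable if it can derive ε (the empty string): either it has an ε-production, or it has a production whose right-hand side consists entirely of nullable non-terminals.

There are no ε-productions, so no non-terminal can derive ε.
No non-terminals are nullable.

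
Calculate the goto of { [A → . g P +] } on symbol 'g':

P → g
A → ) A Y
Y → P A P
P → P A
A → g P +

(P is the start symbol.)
GOTO(I, 'g') = CLOSURE({ [A → αX.β] : [A → α.Xβ] ∈ I, X = 'g' })

Items with dot before 'g', with the dot advanced:
  [A → . g P +] → [A → g . P +]
Closure of the advanced items:
  [A → g . P +] has the dot before P: add [P → . g], [P → . P A]

GOTO = { [A → g . P +], [P → . P A], [P → . g] }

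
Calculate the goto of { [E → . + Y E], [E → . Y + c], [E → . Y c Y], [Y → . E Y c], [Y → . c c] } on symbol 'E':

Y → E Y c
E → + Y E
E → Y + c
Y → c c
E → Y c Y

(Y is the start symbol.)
{ [E → . + Y E], [E → . Y + c], [E → . Y c Y], [Y → . E Y c], [Y → . c c], [Y → E . Y c] }

GOTO(I, 'E') = CLOSURE({ [A → αX.β] : [A → α.Xβ] ∈ I, X = 'E' })

Items with dot before 'E', with the dot advanced:
  [Y → . E Y c] → [Y → E . Y c]
Closure of the advanced items:
  [Y → E . Y c] has the dot before Y: add [Y → . E Y c], [Y → . c c]
  [Y → . E Y c] has the dot before E: add [E → . + Y E], [E → . Y + c], [E → . Y c Y]

GOTO = { [E → . + Y E], [E → . Y + c], [E → . Y c Y], [Y → . E Y c], [Y → . c c], [Y → E . Y c] }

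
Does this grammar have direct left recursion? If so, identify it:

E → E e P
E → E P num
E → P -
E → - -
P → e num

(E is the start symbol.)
Yes, E is left-recursive

Direct left recursion occurs when N → N α for some non-terminal N (the right-hand side begins with the left-hand side itself).

E → E e P: LEFT RECURSIVE (starts with E)
E → E P num: LEFT RECURSIVE (starts with E)
E → P -: starts with P
E → - -: starts with '-'
P → e num: starts with e

The grammar has direct left recursion on: E.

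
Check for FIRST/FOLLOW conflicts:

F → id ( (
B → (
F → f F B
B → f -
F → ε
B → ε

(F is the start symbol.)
A FIRST/FOLLOW conflict occurs when a non-terminal N has a nullable alternative N → β (β ⇒* ε) and another alternative N → α with FIRST(α) ∩ FOLLOW(N) ≠ ∅: on such a lookahead the parser cannot decide between expanding α and letting N vanish via β.

Nullable non-terminals: B, F.

B: nullable alternative(s) B → ε; FOLLOW(B) = { $, '(', 'f' }
  B → (: FIRST \ {ε} = { '(' } — overlaps FOLLOW(B) on { '(' }: CONFLICT
  B → f -: FIRST \ {ε} = { 'f' } — overlaps FOLLOW(B) on { 'f' }: CONFLICT
  B → ε: FIRST \ {ε} = { } — this is the only nullable alternative, skip

F: nullable alternative(s) F → ε; FOLLOW(F) = { $, '(', 'f' }
  F → id ( (: FIRST \ {ε} = { 'id' } — disjoint from FOLLOW(F)
  F → f F B: FIRST \ {ε} = { 'f' } — overlaps FOLLOW(F) on { 'f' }: CONFLICT
  F → ε: FIRST \ {ε} = { } — this is the only nullable alternative, skip

So the grammar has 3 FIRST/FOLLOW conflicts (marked CONFLICT above).

Answer: Yes. F → f F B with FOLLOW(F) on { 'f' }; B → '(' with FOLLOW(B) on { '(' }; B → f '-' with FOLLOW(B) on { 'f' }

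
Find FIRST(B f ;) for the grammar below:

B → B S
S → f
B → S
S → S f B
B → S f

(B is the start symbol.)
FIRST sets of the non-terminals involved (from the grammar, by fixed-point iteration):
  FIRST(B) = { 'f' }

To compute FIRST(B f ;), process the symbols left to right:
Symbol B is a non-terminal. Add FIRST(B) \ {ε} = { 'f' }
B is not nullable (ε ∉ FIRST(B)), so stop here.
FIRST(B f ;) = { 'f' }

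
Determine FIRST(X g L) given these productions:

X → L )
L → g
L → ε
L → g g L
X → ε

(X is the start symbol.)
{ ')', 'g' }

FIRST sets of the non-terminals involved (from the grammar, by fixed-point iteration):
  FIRST(X) = { ')', 'g', ε }

To compute FIRST(X g L), process the symbols left to right:
Symbol X is a non-terminal. Add FIRST(X) \ {ε} = { ')', 'g' }
X is nullable (ε ∈ FIRST(X)), continue to the next symbol.
Symbol g is a terminal. Add 'g' and stop.
FIRST(X g L) = { ')', 'g' }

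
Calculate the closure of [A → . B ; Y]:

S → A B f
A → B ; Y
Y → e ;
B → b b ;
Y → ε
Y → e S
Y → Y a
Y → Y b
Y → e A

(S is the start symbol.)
Start with: [A → . B ; Y]
  [A → . B ; Y] has the dot before B: add [B → . b b ;]
No further items can be added.

CLOSURE = { [A → . B ; Y], [B → . b b ;] }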